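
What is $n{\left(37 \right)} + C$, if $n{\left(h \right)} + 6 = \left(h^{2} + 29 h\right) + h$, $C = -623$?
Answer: $1850$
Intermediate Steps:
$n{\left(h \right)} = -6 + h^{2} + 30 h$ ($n{\left(h \right)} = -6 + \left(\left(h^{2} + 29 h\right) + h\right) = -6 + \left(h^{2} + 30 h\right) = -6 + h^{2} + 30 h$)
$n{\left(37 \right)} + C = \left(-6 + 37^{2} + 30 \cdot 37\right) - 623 = \left(-6 + 1369 + 1110\right) - 623 = 2473 - 623 = 1850$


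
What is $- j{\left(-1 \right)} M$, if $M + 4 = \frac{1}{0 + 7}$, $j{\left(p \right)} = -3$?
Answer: $- \frac{81}{7} \approx -11.571$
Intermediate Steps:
$M = - \frac{27}{7}$ ($M = -4 + \frac{1}{0 + 7} = -4 + \frac{1}{7} = - \frac{27}{7} \approx -3.8571$)
$- j{\left(-1 \right)} M = \left(-1\right) \left(-3\right) \left(- \frac{27}{7}\right) = 3 \left(- \frac{27}{7}\right) = - \frac{81}{7}$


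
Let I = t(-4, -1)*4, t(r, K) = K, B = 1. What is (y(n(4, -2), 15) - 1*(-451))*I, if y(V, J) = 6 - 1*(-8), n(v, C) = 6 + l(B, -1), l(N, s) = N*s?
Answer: -1860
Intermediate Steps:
n(v, C) = 5 (n(v, C) = 6 + 1*(-1) = 6 - 1 = 5)
y(V, J) = 14 (y(V, J) = 6 + 8 = 14)
I = -4 (I = -1*4 = -4)
(y(n(4, -2), 15) - 1*(-451))*I = (14 - 1*(-451))*(-4) = (14 + 451)*(-4) = 465*(-4) = -1860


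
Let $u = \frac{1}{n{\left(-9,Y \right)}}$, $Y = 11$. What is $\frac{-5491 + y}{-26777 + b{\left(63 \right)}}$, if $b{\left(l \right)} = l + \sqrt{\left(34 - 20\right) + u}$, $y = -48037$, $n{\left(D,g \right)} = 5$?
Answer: $\frac{7149734960}{3568188909} + \frac{53528 \sqrt{355}}{3568188909} \approx 2.004$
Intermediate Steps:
$u = \frac{1}{5} \approx 0.2$
$b{\left(l \right)} = l + \frac{\sqrt{355}}{5}$ ($b{\left(l \right)} = l + \sqrt{\left(34 - 20\right) + \frac{1}{5}} = l + \sqrt{14 + \frac{1}{5}} = l + \sqrt{\frac{71}{5}} = l + \frac{\sqrt{355}}{5}$)
$\frac{-5491 + y}{-26777 + b{\left(63 \right)}} = \frac{-5491 - 48037}{-26777 + \left(63 + \frac{\sqrt{355}}{5}\right)} = - \frac{53528}{-26714 + \frac{\sqrt{355}}{5}}$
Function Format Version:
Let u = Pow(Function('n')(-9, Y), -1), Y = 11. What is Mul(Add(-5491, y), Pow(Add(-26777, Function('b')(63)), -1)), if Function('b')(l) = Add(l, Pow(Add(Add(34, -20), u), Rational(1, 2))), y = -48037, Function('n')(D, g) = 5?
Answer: Add(Rational(7149734960, 3568188909), Mul(Rational(53528, 3568188909), Pow(355, Rational(1, 2)))) ≈ 2.0040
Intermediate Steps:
u = Rational(1, 5) (u = Pow(5, -1) = Rational(1, 5) ≈ 0.20000)
Function('b')(l) = Add(l, Mul(Rational(1, 5), Pow(355, Rational(1, 2)))) (Function('b')(l) = Add(l, Pow(Add(Add(34, -20), Rational(1, 5)), Rational(1, 2))) = Add(l, Pow(Add(14, Rational(1, 5)), Rational(1, 2))) = Add(l, Pow(Rational(71, 5), Rational(1, 2))) = Add(l, Mul(Rational(1, 5), Pow(355, Rational(1, 2)))))
Mul(Add(-5491, y), Pow(Add(-26777, Function('b')(63)), -1)) = Mul(Add(-5491, -48037), Pow(Add(-26777, Add(63, Mul(Rational(1, 5), Pow(355, Rational(1, 2))))), -1)) = Mul(-53528, Pow(Add(-26714, Mul(Rational(1, 5), Pow(355, Rational(1, 2)))), -1))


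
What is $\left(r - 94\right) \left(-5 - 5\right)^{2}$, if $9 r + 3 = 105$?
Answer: $- \frac{24800}{3} \approx -8266.7$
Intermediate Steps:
$r = \frac{34}{3}$ ($r = - \frac{1}{3} + \frac{1}{9} \cdot 105 = - \frac{1}{3} + \frac{35}{3} = \frac{34}{3} \approx 11.333$)
$\left(r - 94\right) \left(-5 - 5\right)^{2} = \left(\frac{34}{3} - 94\right) \left(-5 - 5\right)^{2} = - \frac{248 \left(-10\right)^{2}}{3} = \left(- \frac{248}{3}\right) 100 = - \frac{24800}{3}$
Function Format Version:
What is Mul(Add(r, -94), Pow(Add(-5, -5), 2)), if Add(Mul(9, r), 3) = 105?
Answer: Rational(-24800, 3) ≈ -8266.7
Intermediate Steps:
r = Rational(34, 3) (r = Add(Rational(-1, 3), Mul(Rational(1, 9), 105)) = Add(Rational(-1, 3), Rational(35, 3)) = Rational(34, 3) ≈ 11.333)
Mul(Add(r, -94), Pow(Add(-5, -5), 2)) = Mul(Add(Rational(34, 3), -94), Pow(Add(-5, -5), 2)) = Mul(Rational(-248, 3), Pow(-10, 2)) = Mul(Rational(-248, 3), 100) = Rational(-24800, 3)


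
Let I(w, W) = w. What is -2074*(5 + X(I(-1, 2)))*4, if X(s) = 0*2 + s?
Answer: -33184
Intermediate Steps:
X(s) = s (X(s) = 0 + s = s)
-2074*(5 + X(I(-1, 2)))*4 = -2074*(5 - 1)*4 = -8296*4 = -2074*16 = -33184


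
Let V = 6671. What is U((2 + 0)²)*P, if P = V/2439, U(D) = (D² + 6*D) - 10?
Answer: 66710/813 ≈ 82.054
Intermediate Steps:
U(D) = -10 + D² + 6*D
P = 6671/2439 ≈ 2.7351
U((2 + 0)²)*P = (-10 + ((2 + 0)²)² + 6*(2 + 0)²)*(6671/2439) = (-10 + (2²)² + 6*2²)*(6671/2439) = (-10 + 4² + 6*4)*(6671/2439) = (-10 + 16 + 24)*(6671/2439) = 30*(6671/2439) = 66710/813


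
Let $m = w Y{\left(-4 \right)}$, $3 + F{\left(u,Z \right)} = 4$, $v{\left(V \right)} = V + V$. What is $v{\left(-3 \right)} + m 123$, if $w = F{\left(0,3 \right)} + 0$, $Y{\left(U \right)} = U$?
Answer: $-498$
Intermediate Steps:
$v{\left(V \right)} = 2 V$
$F{\left(u,Z \right)} = 1$ ($F{\left(u,Z \right)} = -3 + 4 = 1$)
$w = 1$ ($w = 1 + 0 = 1$)
$m = -4$ ($m = 1 \left(-4\right) = -4$)
$v{\left(-3 \right)} + m 123 = 2 \left(-3\right) - 492 = -6 - 492 = -498$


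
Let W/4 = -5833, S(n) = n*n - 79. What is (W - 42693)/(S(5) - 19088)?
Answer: 66025/19142 ≈ 3.4492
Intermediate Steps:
S(n) = -79 + n² (S(n) = n² - 79 = -79 + n²)
W = -23332 (W = 4*(-5833) = -23332)
(W - 42693)/(S(5) - 19088) = (-23332 - 42693)/((-79 + 5²) - 19088) = -66025/((-79 + 25) - 19088) = -66025/(-54 - 19088) = -66025/(-19142) = -66025*(-1/19142) = 66025/19142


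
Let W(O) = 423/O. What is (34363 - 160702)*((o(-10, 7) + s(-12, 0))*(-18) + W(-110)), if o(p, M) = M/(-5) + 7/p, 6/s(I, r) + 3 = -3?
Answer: -144405477/22 ≈ -6.5639e+6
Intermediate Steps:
s(I, r) = -1 (s(I, r) = 6/(-3 - 3) = 6/(-6) = 6*(-⅙) = -1)
o(p, M) = 7/p - M/5 (o(p, M) = M*(-⅕) + 7/p = -M/5 + 7/p = 7/p - M/5)
(34363 - 160702)*((o(-10, 7) + s(-12, 0))*(-18) + W(-110)) = (34363 - 160702)*(((7/(-10) - ⅕*7) - 1)*(-18) + 423/(-110)) = -126339*(((7*(-⅒) - 7/5) - 1)*(-18) + 423*(-1/110)) = -126339*(((-7/10 - 7/5) - 1)*(-18) - 423/110) = -126339*((-21/10 - 1)*(-18) - 423/110) = -126339*(-31/10*(-18) - 423/110) = -126339*(279/5 - 423/110) = -126339*1143/22 = -144405477/22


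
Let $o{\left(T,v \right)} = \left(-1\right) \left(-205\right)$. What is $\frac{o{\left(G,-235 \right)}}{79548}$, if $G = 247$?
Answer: $\frac{205}{79548} \approx 0.0025771$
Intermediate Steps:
$o{\left(T,v \right)} = 205$
$\frac{o{\left(G,-235 \right)}}{79548} = \frac{205}{79548}$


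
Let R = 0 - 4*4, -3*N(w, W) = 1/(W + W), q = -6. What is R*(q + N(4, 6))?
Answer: 868/9 ≈ 96.444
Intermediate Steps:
N(w, W) = -1/(6*W) (N(w, W) = -1/(3*(W + W)) = -1/(2*W)/3 = -1/(6*W))
R = -16 (R = 0 - 16 = -16)
R*(q + N(4, 6)) = -16*(-6 - ⅙/6) = -16*(-6 - ⅙*⅙) = -16*(-6 - 1/36) = -16*(-217/36) = 868/9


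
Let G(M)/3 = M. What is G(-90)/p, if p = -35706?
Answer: 45/5951 ≈ 0.0075618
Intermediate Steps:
G(M) = 3*M
G(-90)/p = (3*(-90))/(-35706) = -270*(-1/35706) = 45/5951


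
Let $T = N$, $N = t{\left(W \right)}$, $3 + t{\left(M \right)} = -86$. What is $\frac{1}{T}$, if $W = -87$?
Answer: $- \frac{1}{89} \approx -0.011236$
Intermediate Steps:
$t{\left(M \right)} = -89$ ($t{\left(M \right)} = -3 - 86 = -89$)
$N = -89$
$T = -89$
$\frac{1}{T} = \frac{1}{-89} = - \frac{1}{89}$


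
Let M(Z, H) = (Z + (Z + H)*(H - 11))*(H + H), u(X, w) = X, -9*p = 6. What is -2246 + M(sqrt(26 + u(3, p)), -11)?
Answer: -7570 + 462*sqrt(29) ≈ -5082.1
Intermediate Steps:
p = -2/3 (p = -1/9*6 = -2/3 ≈ -0.66667)
M(Z, H) = 2*H*(Z + (-11 + H)*(H + Z)) (M(Z, H) = (Z + (H + Z)*(-11 + H))*(2*H) = (Z + (-11 + H)*(H + Z))*(2*H) = 2*H*(Z + (-11 + H)*(H + Z)))
-2246 + M(sqrt(26 + u(3, p)), -11) = -2246 + 2*(-11)*((-11)**2 - 11*(-11) - 10*sqrt(26 + 3) - 11*sqrt(26 + 3)) = -2246 + 2*(-11)*(121 + 121 - 10*sqrt(29) - 11*sqrt(29)) = -2246 + 2*(-11)*(242 - 21*sqrt(29)) = -2246 + (-5324 + 462*sqrt(29)) = -7570 + 462*sqrt(29)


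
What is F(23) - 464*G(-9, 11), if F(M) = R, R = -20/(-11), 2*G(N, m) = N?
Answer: 22988/11 ≈ 2089.8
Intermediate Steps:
G(N, m) = N/2
R = 20/11 (R = -20*(-1/11) = 20/11 ≈ 1.8182)
F(M) = 20/11
F(23) - 464*G(-9, 11) = 20/11 - 232*(-9) = 20/11 - 464*(-9/2) = 20/11 + 2088 = 22988/11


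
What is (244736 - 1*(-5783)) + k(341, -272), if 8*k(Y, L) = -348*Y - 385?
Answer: 1885099/8 ≈ 2.3564e+5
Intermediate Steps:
k(Y, L) = -385/8 - 87*Y/2 (k(Y, L) = (-348*Y - 385)/8 = (-385 - 348*Y)/8 = -385/8 - 87*Y/2)
(244736 - 1*(-5783)) + k(341, -272) = (244736 - 1*(-5783)) + (-385/8 - 87/2*341) = (244736 + 5783) + (-385/8 - 29667/2) = 250519 - 119053/8 = 1885099/8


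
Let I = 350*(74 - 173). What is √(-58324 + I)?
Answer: I*√92974 ≈ 304.92*I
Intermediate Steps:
I = -34650 (I = 350*(-99) = -34650)
√(-58324 + I) = √(-58324 - 34650) = √(-92974) = I*√92974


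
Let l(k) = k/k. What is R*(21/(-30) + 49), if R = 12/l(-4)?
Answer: 2898/5 ≈ 579.60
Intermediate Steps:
l(k) = 1
R = 12 (R = 12/1 = 12*1 = 12)
R*(21/(-30) + 49) = 12*(21/(-30) + 49) = 12*(21*(-1/30) + 49) = 12*(-7/10 + 49) = 12*(483/10) = 2898/5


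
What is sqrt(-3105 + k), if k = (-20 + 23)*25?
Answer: I*sqrt(3030) ≈ 55.045*I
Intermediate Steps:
k = 75 (k = 3*25 = 75)
sqrt(-3105 + k) = sqrt(-3105 + 75) = sqrt(-3030) = I*sqrt(3030)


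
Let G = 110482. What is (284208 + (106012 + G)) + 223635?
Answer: 724337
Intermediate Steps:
(284208 + (106012 + G)) + 223635 = (284208 + (106012 + 110482)) + 223635 = (284208 + 216494) + 223635 = 500702 + 223635 = 724337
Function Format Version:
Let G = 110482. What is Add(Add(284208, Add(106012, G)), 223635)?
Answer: 724337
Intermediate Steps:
Add(Add(284208, Add(106012, G)), 223635) = Add(Add(284208, Add(106012, 110482)), 223635) = Add(Add(284208, 216494), 223635) = Add(500702, 223635) = 724337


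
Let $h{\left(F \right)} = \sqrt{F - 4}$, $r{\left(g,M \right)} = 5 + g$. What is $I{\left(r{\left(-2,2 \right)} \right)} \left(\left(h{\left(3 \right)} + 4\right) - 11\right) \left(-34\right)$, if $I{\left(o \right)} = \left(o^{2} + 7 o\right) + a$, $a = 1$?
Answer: $7378 - 1054 i \approx 7378.0 - 1054.0 i$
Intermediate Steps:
$h{\left(F \right)} = \sqrt{-4 + F}$
$I{\left(o \right)} = 1 + o^{2} + 7 o$ ($I{\left(o \right)} = \left(o^{2} + 7 o\right) + 1 = 1 + o^{2} + 7 o$)
$I{\left(r{\left(-2,2 \right)} \right)} \left(\left(h{\left(3 \right)} + 4\right) - 11\right) \left(-34\right) = \left(1 + \left(5 - 2\right)^{2} + 7 \left(5 - 2\right)\right) \left(\left(\sqrt{-4 + 3} + 4\right) - 11\right) \left(-34\right) = \left(1 + 3^{2} + 7 \cdot 3\right) \left(\left(\sqrt{-1} + 4\right) - 11\right) \left(-34\right) = \left(1 + 9 + 21\right) \left(\left(i + 4\right) - 11\right) \left(-34\right) = 31 \left(\left(4 + i\right) - 11\right) \left(-34\right) = 31 \left(-7 + i\right) \left(-34\right) = \left(-217 + 31 i\right) \left(-34\right) = 7378 - 1054 i$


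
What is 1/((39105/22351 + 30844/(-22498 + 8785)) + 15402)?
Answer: 43785609/674364071621 ≈ 6.4929e-5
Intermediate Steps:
1/((39105/22351 + 30844/(-22498 + 8785)) + 15402) = 1/((39105*(1/22351) + 30844/(-13713)) + 15402) = 1/((39105/22351 + 30844*(-1/13713)) + 15402) = 1/((39105/22351 - 30844/13713) + 15402) = 1/(-21878197/43785609 + 15402) = 1/(674364071621/43785609) = 43785609/674364071621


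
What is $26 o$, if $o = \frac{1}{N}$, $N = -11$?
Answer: $- \frac{26}{11} \approx -2.3636$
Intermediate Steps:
$o = - \frac{1}{11}$ ($o = \frac{1}{-11} = - \frac{1}{11} \approx -0.090909$)
$26 o = 26 \left(- \frac{1}{11}\right) = - \frac{26}{11}$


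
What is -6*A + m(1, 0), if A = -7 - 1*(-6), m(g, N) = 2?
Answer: 8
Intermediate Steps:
A = -1 (A = -7 + 6 = -1)
-6*A + m(1, 0) = -6*(-1) + 2 = 6 + 2 = 8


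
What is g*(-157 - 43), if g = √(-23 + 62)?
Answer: -200*√39 ≈ -1249.0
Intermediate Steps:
g = √39 ≈ 6.2450
g*(-157 - 43) = √39*(-157 - 43) = √39*(-200) = -200*√39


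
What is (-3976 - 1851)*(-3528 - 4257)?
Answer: 45363195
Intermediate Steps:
(-3976 - 1851)*(-3528 - 4257) = -5827*(-7785) = 45363195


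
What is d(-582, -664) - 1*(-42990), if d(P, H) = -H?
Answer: 43654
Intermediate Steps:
d(-582, -664) - 1*(-42990) = -1*(-664) - 1*(-42990) = 664 + 42990 = 43654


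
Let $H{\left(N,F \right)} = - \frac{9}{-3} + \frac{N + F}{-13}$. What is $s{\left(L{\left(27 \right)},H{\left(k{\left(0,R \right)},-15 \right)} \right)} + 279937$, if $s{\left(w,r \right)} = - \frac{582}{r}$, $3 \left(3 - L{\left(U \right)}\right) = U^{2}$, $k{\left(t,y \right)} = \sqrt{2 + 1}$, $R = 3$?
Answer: $\frac{271682639}{971} - \frac{2522 \sqrt{3}}{971} \approx 2.7979 \cdot 10^{5}$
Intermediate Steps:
$k{\left(t,y \right)} = \sqrt{3}$
$H{\left(N,F \right)} = 3 - \frac{F}{13} - \frac{N}{13}$ ($H{\left(N,F \right)} = \left(-9\right) \left(- \frac{1}{3}\right) + \left(F + N\right) \left(- \frac{1}{13}\right) = 3 - \left(\frac{F}{13} + \frac{N}{13}\right) = 3 - \frac{F}{13} - \frac{N}{13}$)
$L{\left(U \right)} = 3 - \frac{U^{2}}{3}$
$s{\left(L{\left(27 \right)},H{\left(k{\left(0,R \right)},-15 \right)} \right)} + 279937 = - \frac{582}{3 - - \frac{15}{13} - \frac{\sqrt{3}}{13}} + 279937 = - \frac{582}{3 + \frac{15}{13} - \frac{\sqrt{3}}{13}} + 279937 = - \frac{582}{\frac{54}{13} - \frac{\sqrt{3}}{13}} + 279937 = 279937 - \frac{582}{\frac{54}{13} - \frac{\sqrt{3}}{13}}$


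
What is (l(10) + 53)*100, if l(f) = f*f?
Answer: 15300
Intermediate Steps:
l(f) = f²
(l(10) + 53)*100 = (10² + 53)*100 = (100 + 53)*100 = 153*100 = 15300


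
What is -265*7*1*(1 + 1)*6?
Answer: -22260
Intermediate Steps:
-265*7*1*(1 + 1)*6 = -1855*2*6 = -1855*12 = -265*84 = -22260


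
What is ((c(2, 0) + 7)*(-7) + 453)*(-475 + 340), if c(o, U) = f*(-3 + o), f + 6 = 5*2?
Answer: -58320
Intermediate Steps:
f = 4 (f = -6 + 5*2 = -6 + 10 = 4)
c(o, U) = -12 + 4*o (c(o, U) = 4*(-3 + o) = -12 + 4*o)
((c(2, 0) + 7)*(-7) + 453)*(-475 + 340) = (((-12 + 4*2) + 7)*(-7) + 453)*(-475 + 340) = (((-12 + 8) + 7)*(-7) + 453)*(-135) = ((-4 + 7)*(-7) + 453)*(-135) = (3*(-7) + 453)*(-135) = (-21 + 453)*(-135) = 432*(-135) = -58320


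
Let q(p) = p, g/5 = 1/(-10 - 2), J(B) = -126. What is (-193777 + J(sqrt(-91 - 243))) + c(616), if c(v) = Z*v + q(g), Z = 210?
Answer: -774521/12 ≈ -64543.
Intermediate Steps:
g = -5/12 (g = 5/(-10 - 2) = 5/(-12) = 5*(-1/12) = -5/12 ≈ -0.41667)
c(v) = -5/12 + 210*v (c(v) = 210*v - 5/12 = -5/12 + 210*v)
(-193777 + J(sqrt(-91 - 243))) + c(616) = (-193777 - 126) + (-5/12 + 210*616) = -193903 + (-5/12 + 129360) = -193903 + 1552315/12 = -774521/12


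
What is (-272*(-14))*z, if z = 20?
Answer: 76160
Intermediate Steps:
(-272*(-14))*z = -272*(-14)*20 = 3808*20 = 76160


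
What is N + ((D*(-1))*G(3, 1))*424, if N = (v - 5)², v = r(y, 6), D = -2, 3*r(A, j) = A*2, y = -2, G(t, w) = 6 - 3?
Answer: 23257/9 ≈ 2584.1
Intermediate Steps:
G(t, w) = 3
r(A, j) = 2*A/3 (r(A, j) = (A*2)/3 = (2*A)/3 = 2*A/3)
v = -4/3 (v = (⅔)*(-2) = -4/3 ≈ -1.3333)
N = 361/9 (N = (-4/3 - 5)² = (-19/3)² = 361/9 ≈ 40.111)
N + ((D*(-1))*G(3, 1))*424 = 361/9 + (-2*(-1)*3)*424 = 361/9 + (2*3)*424 = 361/9 + 6*424 = 361/9 + 2544 = 23257/9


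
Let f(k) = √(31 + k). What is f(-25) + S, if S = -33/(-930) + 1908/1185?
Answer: 40301/24490 + √6 ≈ 4.0951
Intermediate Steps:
S = 40301/24490 (S = -33*(-1/930) + 1908*(1/1185) = 11/310 + 636/395 = 40301/24490 ≈ 1.6456)
f(-25) + S = √(31 - 25) + 40301/24490 = √6 + 40301/24490 = 40301/24490 + √6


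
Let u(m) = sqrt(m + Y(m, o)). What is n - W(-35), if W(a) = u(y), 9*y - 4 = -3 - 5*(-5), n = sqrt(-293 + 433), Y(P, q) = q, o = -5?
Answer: 2*sqrt(35) - I*sqrt(19)/3 ≈ 11.832 - 1.453*I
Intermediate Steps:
n = 2*sqrt(35) (n = sqrt(140) = 2*sqrt(35) ≈ 11.832)
y = 26/9 (y = 4/9 + (-3 - 5*(-5))/9 = 4/9 + (-3 + 25)/9 = 4/9 + (1/9)*22 = 4/9 + 22/9 = 26/9 ≈ 2.8889)
u(m) = sqrt(-5 + m) (u(m) = sqrt(m - 5) = sqrt(-5 + m))
W(a) = I*sqrt(19)/3 (W(a) = sqrt(-5 + 26/9) = sqrt(-19/9) = I*sqrt(19)/3)
n - W(-35) = 2*sqrt(35) - I*sqrt(19)/3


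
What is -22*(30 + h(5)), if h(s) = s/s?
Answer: -682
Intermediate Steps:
h(s) = 1
-22*(30 + h(5)) = -22*(30 + 1) = -22*31 = -682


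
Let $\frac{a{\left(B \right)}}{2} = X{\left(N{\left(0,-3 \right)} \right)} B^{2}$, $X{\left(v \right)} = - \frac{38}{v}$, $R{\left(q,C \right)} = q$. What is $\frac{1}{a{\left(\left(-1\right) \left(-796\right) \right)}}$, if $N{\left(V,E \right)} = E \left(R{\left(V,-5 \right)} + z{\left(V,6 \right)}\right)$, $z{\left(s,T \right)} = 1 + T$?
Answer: $\frac{21}{48154816} \approx 4.3609 \cdot 10^{-7}$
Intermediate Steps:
$N{\left(V,E \right)} = E \left(7 + V\right)$ ($N{\left(V,E \right)} = E \left(V + \left(1 + 6\right)\right) = E \left(V + 7\right) = E \left(7 + V\right)$)
$a{\left(B \right)} = \frac{76 B^{2}}{21}$ ($a{\left(B \right)} = 2 - \frac{38}{\left(-3\right) \left(7 + 0\right)} B^{2} = 2 - \frac{38}{\left(-3\right) 7} B^{2} = 2 - \frac{38}{-21} B^{2} = 2 \left(-38\right) \left(- \frac{1}{21}\right) B^{2} = 2 \frac{38 B^{2}}{21} = \frac{76 B^{2}}{21}$)
$\frac{1}{a{\left(\left(-1\right) \left(-796\right) \right)}} = \frac{1}{\frac{76}{21} \left(\left(-1\right) \left(-796\right)\right)^{2}} = \frac{1}{\frac{76}{21} \cdot 796^{2}} = \frac{1}{\frac{76}{21} \cdot 633616} = \frac{1}{\frac{48154816}{21}} = \frac{21}{48154816}$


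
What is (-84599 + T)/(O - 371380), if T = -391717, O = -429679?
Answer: 476316/801059 ≈ 0.59461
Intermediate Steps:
(-84599 + T)/(O - 371380) = (-84599 - 391717)/(-429679 - 371380) = -476316/(-801059) = -476316*(-1/801059) = 476316/801059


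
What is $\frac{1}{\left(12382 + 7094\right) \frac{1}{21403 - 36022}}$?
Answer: $- \frac{4873}{6492} \approx -0.75062$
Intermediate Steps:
$\frac{1}{\left(12382 + 7094\right) \frac{1}{21403 - 36022}} = \frac{1}{19476 \frac{1}{-14619}} = \frac{1}{19476 \left(- \frac{1}{14619}\right)} = \frac{1}{- \frac{6492}{4873}} = - \frac{4873}{6492}$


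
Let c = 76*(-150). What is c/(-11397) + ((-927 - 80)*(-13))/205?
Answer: 50511709/778795 ≈ 64.859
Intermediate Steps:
c = -11400
c/(-11397) + ((-927 - 80)*(-13))/205 = -11400/(-11397) + ((-927 - 80)*(-13))/205 = -11400*(-1/11397) - 1007*(-13)*(1/205) = 3800/3799 + 13091*(1/205) = 3800/3799 + 13091/205 = 50511709/778795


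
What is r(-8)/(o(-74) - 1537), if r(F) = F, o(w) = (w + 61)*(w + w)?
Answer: -8/387 ≈ -0.020672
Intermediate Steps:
o(w) = 2*w*(61 + w) (o(w) = (61 + w)*(2*w) = 2*w*(61 + w))
r(-8)/(o(-74) - 1537) = -8/(2*(-74)*(61 - 74) - 1537) = -8/(2*(-74)*(-13) - 1537) = -8/(1924 - 1537) = -8/387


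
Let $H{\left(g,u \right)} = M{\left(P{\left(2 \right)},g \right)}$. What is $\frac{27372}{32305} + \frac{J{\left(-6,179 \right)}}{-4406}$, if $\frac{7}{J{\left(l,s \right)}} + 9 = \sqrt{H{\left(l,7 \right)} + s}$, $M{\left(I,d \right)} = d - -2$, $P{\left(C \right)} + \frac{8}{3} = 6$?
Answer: $\frac{11334461793}{13379568020} - \frac{35 \sqrt{7}}{414164} \approx 0.84692$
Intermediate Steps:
$P{\left(C \right)} = \frac{10}{3}$ ($P{\left(C \right)} = - \frac{8}{3} + 6 = \frac{10}{3}$)
$M{\left(I,d \right)} = 2 + d$ ($M{\left(I,d \right)} = d + 2 = 2 + d$)
$H{\left(g,u \right)} = 2 + g$
$J{\left(l,s \right)} = \frac{7}{-9 + \sqrt{2 + l + s}}$ ($J{\left(l,s \right)} = \frac{7}{-9 + \sqrt{\left(2 + l\right) + s}} = \frac{7}{-9 + \sqrt{2 + l + s}}$)
$\frac{27372}{32305} + \frac{J{\left(-6,179 \right)}}{-4406} = \frac{27372}{32305} + \frac{7 \frac{1}{-9 + \sqrt{2 - 6 + 179}}}{-4406} = 27372 \cdot \frac{1}{32305} + \frac{7}{-9 + \sqrt{175}} \left(- \frac{1}{4406}\right) = \frac{27372}{32305} + \frac{7}{-9 + 5 \sqrt{7}} \left(- \frac{1}{4406}\right) = \frac{27372}{32305} - \frac{7}{4406 \left(-9 + 5 \sqrt{7}\right)}$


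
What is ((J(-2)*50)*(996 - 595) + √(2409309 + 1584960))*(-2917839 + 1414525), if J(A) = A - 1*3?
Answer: 150707228500 - 25556338*√13821 ≈ 1.4770e+11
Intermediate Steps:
J(A) = -3 + A (J(A) = A - 3 = -3 + A)
((J(-2)*50)*(996 - 595) + √(2409309 + 1584960))*(-2917839 + 1414525) = (((-3 - 2)*50)*(996 - 595) + √(2409309 + 1584960))*(-2917839 + 1414525) = (-5*50*401 + √3994269)*(-1503314) = (-250*401 + 17*√13821)*(-1503314) = (-100250 + 17*√13821)*(-1503314) = 150707228500 - 25556338*√13821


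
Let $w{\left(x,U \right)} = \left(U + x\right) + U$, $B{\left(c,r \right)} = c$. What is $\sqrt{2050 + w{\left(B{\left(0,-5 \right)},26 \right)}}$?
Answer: $\sqrt{2102} \approx 45.848$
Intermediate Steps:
$w{\left(x,U \right)} = x + 2 U$
$\sqrt{2050 + w{\left(B{\left(0,-5 \right)},26 \right)}} = \sqrt{2050 + \left(0 + 2 \cdot 26\right)} = \sqrt{2050 + \left(0 + 52\right)} = \sqrt{2050 + 52} = \sqrt{2102}$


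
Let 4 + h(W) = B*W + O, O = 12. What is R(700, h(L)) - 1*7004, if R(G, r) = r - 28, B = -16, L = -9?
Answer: -6880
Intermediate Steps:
h(W) = 8 - 16*W (h(W) = -4 + (-16*W + 12) = -4 + (12 - 16*W) = 8 - 16*W)
R(G, r) = -28 + r
R(700, h(L)) - 1*7004 = (-28 + (8 - 16*(-9))) - 1*7004 = (-28 + (8 + 144)) - 7004 = (-28 + 152) - 7004 = 124 - 7004 = -6880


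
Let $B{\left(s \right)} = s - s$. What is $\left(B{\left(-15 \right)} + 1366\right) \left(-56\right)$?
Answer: $-76496$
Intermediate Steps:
$B{\left(s \right)} = 0$
$\left(B{\left(-15 \right)} + 1366\right) \left(-56\right) = \left(0 + 1366\right) \left(-56\right) = 1366 \left(-56\right) = -76496$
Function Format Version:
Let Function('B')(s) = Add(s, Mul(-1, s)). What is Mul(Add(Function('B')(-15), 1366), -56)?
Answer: -76496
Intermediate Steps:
Function('B')(s) = 0
Mul(Add(Function('B')(-15), 1366), -56) = Mul(Add(0, 1366), -56) = Mul(1366, -56) = -76496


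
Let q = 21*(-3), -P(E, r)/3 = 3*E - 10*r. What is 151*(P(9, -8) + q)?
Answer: -57984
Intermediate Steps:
P(E, r) = -9*E + 30*r (P(E, r) = -3*(3*E - 10*r) = -3*(-10*r + 3*E) = -9*E + 30*r)
q = -63
151*(P(9, -8) + q) = 151*((-9*9 + 30*(-8)) - 63) = 151*((-81 - 240) - 63) = 151*(-321 - 63) = 151*(-384) = -57984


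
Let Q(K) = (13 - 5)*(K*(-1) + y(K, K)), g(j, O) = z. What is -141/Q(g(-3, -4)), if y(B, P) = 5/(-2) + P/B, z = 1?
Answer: 141/20 ≈ 7.0500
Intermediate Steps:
g(j, O) = 1
y(B, P) = -5/2 + P/B (y(B, P) = 5*(-½) + P/B = -5/2 + P/B)
Q(K) = -12 - 8*K (Q(K) = (13 - 5)*(K*(-1) + (-5/2 + K/K)) = 8*(-K + (-5/2 + 1)) = 8*(-K - 3/2) = 8*(-3/2 - K) = -12 - 8*K)
-141/Q(g(-3, -4)) = -141/(-12 - 8*1) = -141/(-12 - 8) = -141/(-20) = -141*(-1/20) = 141/20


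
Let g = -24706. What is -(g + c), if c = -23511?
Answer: 48217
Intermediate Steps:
-(g + c) = -(-24706 - 23511) = -1*(-48217) = 48217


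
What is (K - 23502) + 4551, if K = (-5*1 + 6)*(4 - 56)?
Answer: -19003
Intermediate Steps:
K = -52 (K = (-5 + 6)*(-52) = 1*(-52) = -52)
(K - 23502) + 4551 = (-52 - 23502) + 4551 = -23554 + 4551 = -19003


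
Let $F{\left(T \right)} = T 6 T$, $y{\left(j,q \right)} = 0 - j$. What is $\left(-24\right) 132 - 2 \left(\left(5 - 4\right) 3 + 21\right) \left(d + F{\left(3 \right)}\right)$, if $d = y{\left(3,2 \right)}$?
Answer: $-5616$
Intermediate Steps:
$y{\left(j,q \right)} = - j$
$d = -3$ ($d = \left(-1\right) 3 = -3$)
$F{\left(T \right)} = 6 T^{2}$ ($F{\left(T \right)} = 6 T T = 6 T^{2}$)
$\left(-24\right) 132 - 2 \left(\left(5 - 4\right) 3 + 21\right) \left(d + F{\left(3 \right)}\right) = \left(-24\right) 132 - 2 \left(\left(5 - 4\right) 3 + 21\right) \left(-3 + 6 \cdot 3^{2}\right) = -3168 - 2 \left(1 \cdot 3 + 21\right) \left(-3 + 6 \cdot 9\right) = -3168 - 2 \left(3 + 21\right) \left(-3 + 54\right) = -3168 - 2 \cdot 24 \cdot 51 = -3168 - 2448 = -5616$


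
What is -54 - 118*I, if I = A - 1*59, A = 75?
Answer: -1942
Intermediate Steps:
I = 16 (I = 75 - 1*59 = 75 - 59 = 16)
-54 - 118*I = -54 - 118*16 = -54 - 1888 = -1942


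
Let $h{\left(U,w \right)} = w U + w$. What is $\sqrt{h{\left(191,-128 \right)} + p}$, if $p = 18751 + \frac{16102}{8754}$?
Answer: $\frac{i \sqrt{111560862198}}{4377} \approx 76.31 i$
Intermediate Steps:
$h{\left(U,w \right)} = w + U w$ ($h{\left(U,w \right)} = U w + w = w + U w$)
$p = \frac{82081178}{4377}$ ($p = 18751 + 16102 \cdot \frac{1}{8754} = 18751 + \frac{8051}{4377} = \frac{82081178}{4377} \approx 18753.0$)
$\sqrt{h{\left(191,-128 \right)} + p} = \sqrt{- 128 \left(1 + 191\right) + \frac{82081178}{4377}} = \sqrt{\left(-128\right) 192 + \frac{82081178}{4377}} = \sqrt{-24576 + \frac{82081178}{4377}} = \sqrt{- \frac{25487974}{4377}} = \frac{i \sqrt{111560862198}}{4377}$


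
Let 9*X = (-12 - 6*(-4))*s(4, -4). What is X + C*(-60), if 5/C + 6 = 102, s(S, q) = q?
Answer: -203/24 ≈ -8.4583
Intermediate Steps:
X = -16/3 (X = ((-12 - 6*(-4))*(-4))/9 = ((-12 - 1*(-24))*(-4))/9 = ((-12 + 24)*(-4))/9 = (12*(-4))/9 = (1/9)*(-48) = -16/3 ≈ -5.3333)
C = 5/96 (C = 5/(-6 + 102) = 5/96 ≈ 0.052083)
X + C*(-60) = -16/3 + (5/96)*(-60) = -16/3 - 25/8 = -203/24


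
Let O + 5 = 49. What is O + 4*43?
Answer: 216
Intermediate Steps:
O = 44 (O = -5 + 49 = 44)
O + 4*43 = 44 + 4*43 = 44 + 172 = 216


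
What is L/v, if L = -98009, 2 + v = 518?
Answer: -98009/516 ≈ -189.94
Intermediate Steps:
v = 516 (v = -2 + 518 = 516)
L/v = -98009/516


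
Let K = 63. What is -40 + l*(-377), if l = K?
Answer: -23791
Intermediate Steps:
l = 63
-40 + l*(-377) = -40 + 63*(-377) = -40 - 23751 = -23791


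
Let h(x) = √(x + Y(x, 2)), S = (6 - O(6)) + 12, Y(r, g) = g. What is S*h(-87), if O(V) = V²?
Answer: -18*I*√85 ≈ -165.95*I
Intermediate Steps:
S = -18 (S = (6 - 1*6²) + 12 = (6 - 1*36) + 12 = (6 - 36) + 12 = -30 + 12 = -18)
h(x) = √(2 + x) (h(x) = √(x + 2) = √(2 + x))
S*h(-87) = -18*√(2 - 87) = -18*I*√85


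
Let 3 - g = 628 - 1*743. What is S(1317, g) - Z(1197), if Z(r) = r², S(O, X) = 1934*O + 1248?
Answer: 1115517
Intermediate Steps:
g = 118 (g = 3 - (628 - 1*743) = 3 - (628 - 743) = 3 - 1*(-115) = 3 + 115 = 118)
S(O, X) = 1248 + 1934*O
S(1317, g) - Z(1197) = (1248 + 1934*1317) - 1*1197² = (1248 + 2547078) - 1*1432809 = 2548326 - 1432809 = 1115517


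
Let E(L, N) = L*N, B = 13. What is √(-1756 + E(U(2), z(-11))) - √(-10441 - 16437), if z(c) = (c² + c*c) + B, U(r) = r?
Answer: I*(√1246 - √26878) ≈ -128.65*I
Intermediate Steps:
z(c) = 13 + 2*c² (z(c) = (c² + c*c) + 13 = (c² + c²) + 13 = 2*c² + 13 = 13 + 2*c²)
√(-1756 + E(U(2), z(-11))) - √(-10441 - 16437) = √(-1756 + 2*(13 + 2*(-11)²)) - √(-10441 - 16437) = √(-1756 + 2*(13 + 2*121)) - √(-26878) = √(-1756 + 2*(13 + 242)) - I*√26878 = √(-1756 + 2*255) - I*√26878 = √(-1756 + 510) - I*√26878 = √(-1246) - I*√26878 = I*√1246 - I*√26878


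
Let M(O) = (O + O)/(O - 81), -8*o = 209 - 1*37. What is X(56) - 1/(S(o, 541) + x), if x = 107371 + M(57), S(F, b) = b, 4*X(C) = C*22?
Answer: 132941728/431629 ≈ 308.00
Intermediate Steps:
o = -43/2 (o = -(209 - 1*37)/8 = -(209 - 37)/8 = -1/8*172 = -43/2 ≈ -21.500)
X(C) = 11*C/2 (X(C) = (C*22)/4 = (22*C)/4 = 11*C/2)
M(O) = 2*O/(-81 + O) (M(O) = (2*O)/(-81 + O) = 2*O/(-81 + O))
x = 429465/4 (x = 107371 + 2*57/(-81 + 57) = 107371 + 2*57/(-24) = 107371 + 2*57*(-1/24) = 107371 - 19/4 = 429465/4 ≈ 1.0737e+5)
X(56) - 1/(S(o, 541) + x) = (11/2)*56 - 1/(541 + 429465/4) = 308 - 1/431629/4 = 308 - 1*4/431629 = 308 - 4/431629 = 132941728/431629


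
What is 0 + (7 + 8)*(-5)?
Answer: -75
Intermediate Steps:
0 + (7 + 8)*(-5) = 0 + 15*(-5) = 0 - 75 = -75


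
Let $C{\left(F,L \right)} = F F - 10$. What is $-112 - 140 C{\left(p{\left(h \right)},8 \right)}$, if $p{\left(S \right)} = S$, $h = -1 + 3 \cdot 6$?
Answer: $-39172$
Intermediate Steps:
$h = 17$ ($h = -1 + 18 = 17$)
$C{\left(F,L \right)} = -10 + F^{2}$ ($C{\left(F,L \right)} = F^{2} - 10 = -10 + F^{2}$)
$-112 - 140 C{\left(p{\left(h \right)},8 \right)} = -112 - 140 \left(-10 + 17^{2}\right) = -112 - 140 \left(-10 + 289\right) = -112 - 39060 = -39172$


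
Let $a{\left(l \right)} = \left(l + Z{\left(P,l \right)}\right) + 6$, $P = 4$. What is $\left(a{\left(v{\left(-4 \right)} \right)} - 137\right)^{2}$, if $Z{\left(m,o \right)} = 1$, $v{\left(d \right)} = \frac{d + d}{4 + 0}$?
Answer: $17424$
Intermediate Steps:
$v{\left(d \right)} = \frac{d}{2}$ ($v{\left(d \right)} = \frac{2 d}{4} = 2 d \frac{1}{4} = \frac{d}{2}$)
$a{\left(l \right)} = 7 + l$ ($a{\left(l \right)} = \left(l + 1\right) + 6 = \left(1 + l\right) + 6 = 7 + l$)
$\left(a{\left(v{\left(-4 \right)} \right)} - 137\right)^{2} = \left(\left(7 + \frac{1}{2} \left(-4\right)\right) - 137\right)^{2} = \left(\left(7 - 2\right) - 137\right)^{2} = \left(5 - 137\right)^{2} = \left(-132\right)^{2} = 17424$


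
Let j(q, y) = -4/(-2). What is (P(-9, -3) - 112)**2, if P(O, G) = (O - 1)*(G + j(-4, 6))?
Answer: 10404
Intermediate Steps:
j(q, y) = 2 (j(q, y) = -4*(-1/2) = 2)
P(O, G) = (-1 + O)*(2 + G) (P(O, G) = (O - 1)*(G + 2) = (-1 + O)*(2 + G))
(P(-9, -3) - 112)**2 = ((-2 - 1*(-3) + 2*(-9) - 3*(-9)) - 112)**2 = ((-2 + 3 - 18 + 27) - 112)**2 = (10 - 112)**2 = (-102)**2 = 10404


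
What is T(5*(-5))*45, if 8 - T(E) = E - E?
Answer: 360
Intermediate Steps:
T(E) = 8 (T(E) = 8 - (E - E) = 8 - 1*0 = 8 + 0 = 8)
T(5*(-5))*45 = 8*45 = 360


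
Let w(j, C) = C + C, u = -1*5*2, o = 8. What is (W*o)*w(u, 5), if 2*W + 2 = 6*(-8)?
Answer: -2000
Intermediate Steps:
W = -25 (W = -1 + (6*(-8))/2 = -1 + (1/2)*(-48) = -1 - 24 = -25)
u = -10 (u = -5*2 = -10)
w(j, C) = 2*C
(W*o)*w(u, 5) = (-25*8)*(2*5) = -200*10 = -2000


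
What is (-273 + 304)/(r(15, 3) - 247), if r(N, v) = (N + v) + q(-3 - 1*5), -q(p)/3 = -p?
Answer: -31/253 ≈ -0.12253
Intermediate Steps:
q(p) = 3*p (q(p) = -(-3)*p = 3*p)
r(N, v) = -24 + N + v (r(N, v) = (N + v) + 3*(-3 - 1*5) = (N + v) + 3*(-3 - 5) = (N + v) + 3*(-8) = (N + v) - 24 = -24 + N + v)
(-273 + 304)/(r(15, 3) - 247) = (-273 + 304)/((-24 + 15 + 3) - 247) = 31/(-6 - 247) = 31/(-253) = 31*(-1/253) = -31/253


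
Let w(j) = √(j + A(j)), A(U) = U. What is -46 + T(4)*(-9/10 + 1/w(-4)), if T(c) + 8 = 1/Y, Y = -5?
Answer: -1931/50 + 41*I*√2/20 ≈ -38.62 + 2.8991*I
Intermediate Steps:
w(j) = √2*√j (w(j) = √(j + j) = √(2*j) = √2*√j)
T(c) = -41/5 (T(c) = -8 + 1/(-5) = -8 - ⅕ = -41/5)
-46 + T(4)*(-9/10 + 1/w(-4)) = -46 - 41*(-9/10 + 1/(√2*√(-4)))/5 = -46 - 41*(-9*⅒ + 1/(√2*(2*I)))/5 = -46 - 41*(-9/10 + 1/(2*I*√2))/5 = -46 - 41*(-9/10 + 1*(-I*√2/4))/5 = -46 - 41*(-9/10 - I*√2/4)/5 = -46 + (369/50 + 41*I*√2/20) = -1931/50 + 41*I*√2/20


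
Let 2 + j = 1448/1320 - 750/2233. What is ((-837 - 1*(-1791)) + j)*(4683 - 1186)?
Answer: 111598827301/33495 ≈ 3.3318e+6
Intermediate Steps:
j = -41497/33495 (j = -2 + (1448/1320 - 750/2233) = -2 + (1448*(1/1320) - 750*1/2233) = -2 + (181/165 - 750/2233) = -2 + 25493/33495 = -41497/33495 ≈ -1.2389)
((-837 - 1*(-1791)) + j)*(4683 - 1186) = ((-837 - 1*(-1791)) - 41497/33495)*(4683 - 1186) = ((-837 + 1791) - 41497/33495)*3497 = (954 - 41497/33495)*3497 = (31912733/33495)*3497 = 111598827301/33495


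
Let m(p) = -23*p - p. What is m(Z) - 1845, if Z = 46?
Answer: -2949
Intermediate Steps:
m(p) = -24*p
m(Z) - 1845 = -24*46 - 1845 = -1104 - 1845 = -2949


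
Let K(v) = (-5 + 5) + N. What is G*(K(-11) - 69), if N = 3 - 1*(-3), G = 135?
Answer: -8505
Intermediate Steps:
N = 6 (N = 3 + 3 = 6)
K(v) = 6 (K(v) = (-5 + 5) + 6 = 0 + 6 = 6)
G*(K(-11) - 69) = 135*(6 - 69) = 135*(-63) = -8505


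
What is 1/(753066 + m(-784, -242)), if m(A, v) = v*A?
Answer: 1/942794 ≈ 1.0607e-6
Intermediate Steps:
m(A, v) = A*v
1/(753066 + m(-784, -242)) = 1/(753066 - 784*(-242)) = 1/(753066 + 189728) = 1/942794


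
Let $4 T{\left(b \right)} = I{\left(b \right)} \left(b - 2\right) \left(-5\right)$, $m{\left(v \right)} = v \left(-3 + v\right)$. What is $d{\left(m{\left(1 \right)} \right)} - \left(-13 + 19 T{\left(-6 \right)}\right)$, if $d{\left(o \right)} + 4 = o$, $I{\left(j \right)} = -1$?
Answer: $197$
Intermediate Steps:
$d{\left(o \right)} = -4 + o$
$T{\left(b \right)} = - \frac{5}{2} + \frac{5 b}{4}$ ($T{\left(b \right)} = \frac{- (b - 2) \left(-5\right)}{4} = \frac{- (-2 + b) \left(-5\right)}{4} = \frac{\left(2 - b\right) \left(-5\right)}{4} = \frac{-10 + 5 b}{4} = - \frac{5}{2} + \frac{5 b}{4}$)
$d{\left(m{\left(1 \right)} \right)} - \left(-13 + 19 T{\left(-6 \right)}\right) = \left(-4 + 1 \left(-3 + 1\right)\right) - \left(-13 + 19 \left(- \frac{5}{2} + \frac{5}{4} \left(-6\right)\right)\right) = \left(-4 + 1 \left(-2\right)\right) - \left(-13 + 19 \left(- \frac{5}{2} - \frac{15}{2}\right)\right) = \left(-4 - 2\right) + \left(13 - -190\right) = -6 + \left(13 + 190\right) = -6 + 203 = 197$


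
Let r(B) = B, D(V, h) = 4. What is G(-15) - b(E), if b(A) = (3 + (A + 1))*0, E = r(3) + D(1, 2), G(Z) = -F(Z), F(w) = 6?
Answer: -6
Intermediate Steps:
G(Z) = -6 (G(Z) = -1*6 = -6)
E = 7 (E = 3 + 4 = 7)
b(A) = 0 (b(A) = (3 + (1 + A))*0 = (4 + A)*0 = 0)
G(-15) - b(E) = -6 - 1*0 = -6 + 0 = -6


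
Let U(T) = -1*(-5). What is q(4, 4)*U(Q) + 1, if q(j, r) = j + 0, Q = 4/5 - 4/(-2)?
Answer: 21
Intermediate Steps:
Q = 14/5 (Q = 4*(1/5) - 4*(-1/2) = 4/5 + 2 = 14/5 ≈ 2.8000)
q(j, r) = j
U(T) = 5
q(4, 4)*U(Q) + 1 = 4*5 + 1 = 20 + 1 = 21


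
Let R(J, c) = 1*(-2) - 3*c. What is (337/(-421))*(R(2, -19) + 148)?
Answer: -68411/421 ≈ -162.50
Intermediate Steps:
R(J, c) = -2 - 3*c
(337/(-421))*(R(2, -19) + 148) = (337/(-421))*((-2 - 3*(-19)) + 148) = (337*(-1/421))*((-2 + 57) + 148) = -337*(55 + 148)/421 = -337/421*203 = -68411/421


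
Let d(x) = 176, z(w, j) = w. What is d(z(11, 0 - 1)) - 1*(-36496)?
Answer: 36672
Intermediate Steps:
d(z(11, 0 - 1)) - 1*(-36496) = 176 - 1*(-36496) = 176 + 36496 = 36672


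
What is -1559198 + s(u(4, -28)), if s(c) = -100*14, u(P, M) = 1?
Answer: -1560598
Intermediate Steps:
s(c) = -1400
-1559198 + s(u(4, -28)) = -1559198 - 1400 = -1560598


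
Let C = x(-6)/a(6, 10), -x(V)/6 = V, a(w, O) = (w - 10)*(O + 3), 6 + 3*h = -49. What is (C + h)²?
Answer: 550564/1521 ≈ 361.98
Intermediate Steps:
h = -55/3 (h = -2 + (⅓)*(-49) = -2 - 49/3 = -55/3 ≈ -18.333)
a(w, O) = (-10 + w)*(3 + O)
x(V) = -6*V
C = -9/13 (C = (-6*(-6))/(-30 - 10*10 + 3*6 + 10*6) = 36/(-30 - 100 + 18 + 60) = 36/(-52) = 36*(-1/52) = -9/13 ≈ -0.69231)
(C + h)² = (-9/13 - 55/3)² = (-742/39)² = 550564/1521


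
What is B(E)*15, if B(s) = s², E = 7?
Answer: 735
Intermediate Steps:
B(E)*15 = 7²*15 = 49*15 = 735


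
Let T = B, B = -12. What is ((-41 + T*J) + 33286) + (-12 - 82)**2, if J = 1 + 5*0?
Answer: 42069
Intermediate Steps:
T = -12
J = 1 (J = 1 + 0 = 1)
((-41 + T*J) + 33286) + (-12 - 82)**2 = ((-41 - 12*1) + 33286) + (-12 - 82)**2 = ((-41 - 12) + 33286) + (-94)**2 = (-53 + 33286) + 8836 = 33233 + 8836 = 42069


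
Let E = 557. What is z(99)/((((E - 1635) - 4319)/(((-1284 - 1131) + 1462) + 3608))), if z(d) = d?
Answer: -87615/1799 ≈ -48.702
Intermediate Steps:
z(99)/((((E - 1635) - 4319)/(((-1284 - 1131) + 1462) + 3608))) = 99/((((557 - 1635) - 4319)/(((-1284 - 1131) + 1462) + 3608))) = 99/(((-1078 - 4319)/((-2415 + 1462) + 3608))) = 99/((-5397/(-953 + 3608))) = 99/((-5397/2655)) = 99/((-5397*1/2655)) = 99/(-1799/885) = 99*(-885/1799) = -87615/1799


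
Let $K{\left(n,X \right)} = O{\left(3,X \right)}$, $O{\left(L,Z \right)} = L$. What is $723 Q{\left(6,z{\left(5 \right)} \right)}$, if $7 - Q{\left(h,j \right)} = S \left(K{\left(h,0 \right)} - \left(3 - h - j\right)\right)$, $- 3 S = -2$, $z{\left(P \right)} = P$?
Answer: $-241$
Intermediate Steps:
$K{\left(n,X \right)} = 3$
$S = \frac{2}{3}$ ($S = \left(- \frac{1}{3}\right) \left(-2\right) = \frac{2}{3} \approx 0.66667$)
$Q{\left(h,j \right)} = 7 - \frac{2 h}{3} - \frac{2 j}{3}$ ($Q{\left(h,j \right)} = 7 - \frac{2 \left(3 - \left(3 - h - j\right)\right)}{3} = 7 - \frac{2 \left(3 + \left(-3 + h + j\right)\right)}{3} = 7 - \frac{2 \left(h + j\right)}{3} = 7 - \left(\frac{2 h}{3} + \frac{2 j}{3}\right) = 7 - \frac{2 h}{3} - \frac{2 j}{3}$)
$723 Q{\left(6,z{\left(5 \right)} \right)} = 723 \left(7 - 4 - \frac{10}{3}\right) = 723 \left(- \frac{1}{3}\right) = -241$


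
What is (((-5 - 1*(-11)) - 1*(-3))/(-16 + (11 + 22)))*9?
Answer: 81/17 ≈ 4.7647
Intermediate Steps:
(((-5 - 1*(-11)) - 1*(-3))/(-16 + (11 + 22)))*9 = (((-5 + 11) + 3)/(-16 + 33))*9 = ((6 + 3)/17)*9 = ((1/17)*9)*9 = (9/17)*9 = 81/17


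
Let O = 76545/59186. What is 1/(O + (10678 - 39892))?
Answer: -59186/1728983259 ≈ -3.4232e-5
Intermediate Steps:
O = 76545/59186 (O = 76545*(1/59186) = 76545/59186 ≈ 1.2933)
1/(O + (10678 - 39892)) = 1/(76545/59186 + (10678 - 39892)) = 1/(76545/59186 - 29214) = 1/(-1728983259/59186) = -59186/1728983259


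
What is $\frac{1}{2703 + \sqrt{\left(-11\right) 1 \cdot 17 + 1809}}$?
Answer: $\frac{2703}{7304587} - \frac{\sqrt{1622}}{7304587} \approx 0.00036453$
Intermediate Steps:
$\frac{1}{2703 + \sqrt{\left(-11\right) 1 \cdot 17 + 1809}} = \frac{1}{2703 + \sqrt{\left(-11\right) 17 + 1809}} = \frac{1}{2703 + \sqrt{-187 + 1809}} = \frac{1}{2703 + \sqrt{1622}}$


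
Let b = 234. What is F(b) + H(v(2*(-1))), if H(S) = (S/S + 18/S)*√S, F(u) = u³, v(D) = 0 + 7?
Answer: 12812904 + 25*√7/7 ≈ 1.2813e+7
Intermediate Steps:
v(D) = 7
H(S) = √S*(1 + 18/S) (H(S) = (1 + 18/S)*√S = √S*(1 + 18/S))
F(b) + H(v(2*(-1))) = 234³ + (18 + 7)/√7 = 12812904 + (√7/7)*25 = 12812904 + 25*√7/7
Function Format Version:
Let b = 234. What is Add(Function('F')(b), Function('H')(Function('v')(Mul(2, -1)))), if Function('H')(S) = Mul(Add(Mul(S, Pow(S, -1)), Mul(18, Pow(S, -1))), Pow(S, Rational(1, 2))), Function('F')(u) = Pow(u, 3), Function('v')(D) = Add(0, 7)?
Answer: Add(12812904, Mul(Rational(25, 7), Pow(7, Rational(1, 2)))) ≈ 1.2813e+7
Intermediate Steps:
Function('v')(D) = 7
Function('H')(S) = Mul(Pow(S, Rational(1, 2)), Add(1, Mul(18, Pow(S, -1)))) (Function('H')(S) = Mul(Add(1, Mul(18, Pow(S, -1))), Pow(S, Rational(1, 2))) = Mul(Pow(S, Rational(1, 2)), Add(1, Mul(18, Pow(S, -1)))))
Add(Function('F')(b), Function('H')(Function('v')(Mul(2, -1)))) = Add(Pow(234, 3), Mul(Pow(7, Rational(-1, 2)), Add(18, 7))) = Add(12812904, Mul(Mul(Rational(1, 7), Pow(7, Rational(1, 2))), 25)) = Add(12812904, Mul(Rational(25, 7), Pow(7, Rational(1, 2))))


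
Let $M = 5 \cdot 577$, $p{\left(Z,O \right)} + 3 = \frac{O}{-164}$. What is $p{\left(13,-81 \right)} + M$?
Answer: $\frac{472729}{164} \approx 2882.5$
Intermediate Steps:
$p{\left(Z,O \right)} = -3 - \frac{O}{164}$ ($p{\left(Z,O \right)} = -3 + \frac{O}{-164} = -3 + O \left(- \frac{1}{164}\right) = -3 - \frac{O}{164}$)
$M = 2885$
$p{\left(13,-81 \right)} + M = \left(-3 - - \frac{81}{164}\right) + 2885 = \left(-3 + \frac{81}{164}\right) + 2885 = - \frac{411}{164} + 2885 = \frac{472729}{164}$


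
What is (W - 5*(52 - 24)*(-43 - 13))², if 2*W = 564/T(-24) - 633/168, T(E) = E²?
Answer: 27747009256849/451584 ≈ 6.1444e+7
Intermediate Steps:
W = -937/672 (W = (564/((-24)²) - 633/168)/2 = (564/576 - 633*1/168)/2 = (564*(1/576) - 211/56)/2 = (47/48 - 211/56)/2 = (½)*(-937/336) = -937/672 ≈ -1.3943)
(W - 5*(52 - 24)*(-43 - 13))² = (-937/672 - 5*(52 - 24)*(-43 - 13))² = (-937/672 - 140*(-56))² = (-937/672 - 5*(-1568))² = (-937/672 + 7840)² = (5267543/672)² = 27747009256849/451584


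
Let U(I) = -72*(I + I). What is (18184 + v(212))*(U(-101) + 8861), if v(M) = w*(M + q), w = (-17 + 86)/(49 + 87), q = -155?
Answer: 57973178585/136 ≈ 4.2627e+8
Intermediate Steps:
U(I) = -144*I
w = 69/136 ≈ 0.50735
v(M) = -10695/136 + 69*M/136 (v(M) = 69*(M - 155)/136 = 69*(-155 + M)/136 = -10695/136 + 69*M/136)
(18184 + v(212))*(U(-101) + 8861) = (18184 + (-10695/136 + (69/136)*212))*(-144*(-101) + 8861) = (18184 + (-10695/136 + 3657/34))*(14544 + 8861) = (18184 + 3933/136)*23405 = (2476957/136)*23405 = 57973178585/136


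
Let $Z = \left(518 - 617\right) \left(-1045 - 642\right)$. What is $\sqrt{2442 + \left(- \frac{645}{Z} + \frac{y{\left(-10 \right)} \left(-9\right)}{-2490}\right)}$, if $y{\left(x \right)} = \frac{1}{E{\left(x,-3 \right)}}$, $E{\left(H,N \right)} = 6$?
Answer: $\frac{\sqrt{5213859328587147315}}{46206930} \approx 49.417$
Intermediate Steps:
$y{\left(x \right)} = \frac{1}{6}$
$Z = 167013$ ($Z = \left(-99\right) \left(-1687\right) = 167013$)
$\sqrt{2442 + \left(- \frac{645}{Z} + \frac{y{\left(-10 \right)} \left(-9\right)}{-2490}\right)} = \sqrt{2442 - \left(\frac{215}{55671} - \frac{\frac{1}{6} \left(-9\right)}{-2490}\right)} = \sqrt{2442 - \frac{301229}{92413860}} = \sqrt{\frac{225674344891}{92413860}} = \frac{\sqrt{5213859328587147315}}{46206930}$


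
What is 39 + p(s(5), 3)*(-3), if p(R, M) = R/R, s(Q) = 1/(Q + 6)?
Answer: 36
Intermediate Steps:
s(Q) = 1/(6 + Q)
p(R, M) = 1
39 + p(s(5), 3)*(-3) = 39 + 1*(-3) = 39 - 3 = 36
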